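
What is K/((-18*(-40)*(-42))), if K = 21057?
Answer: -7019/10080 ≈ -0.69633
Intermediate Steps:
K/((-18*(-40)*(-42))) = 21057/((-18*(-40)*(-42))) = 21057/((720*(-42))) = 21057/(-30240) = 21057*(-1/30240) = -7019/10080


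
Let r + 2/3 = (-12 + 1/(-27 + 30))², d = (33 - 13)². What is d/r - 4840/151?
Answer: -5356360/184069 ≈ -29.100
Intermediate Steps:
d = 400 (d = 20² = 400)
r = 1219/9 (r = -⅔ + (-12 + 1/(-27 + 30))² = -⅔ + (-12 + 1/3)² = -⅔ + (-12 + ⅓)² = -⅔ + (-35/3)² = -⅔ + 1225/9 = 1219/9 ≈ 135.44)
d/r - 4840/151 = 400/(1219/9) - 4840/151 = 400*(9/1219) - 4840*1/151 = 3600/1219 - 4840/151 = -5356360/184069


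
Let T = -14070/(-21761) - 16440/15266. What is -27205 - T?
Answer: -4518725623055/166101713 ≈ -27205.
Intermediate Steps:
T = -71479110/166101713 (T = -14070*(-1/21761) - 16440*1/15266 = 14070/21761 - 8220/7633 = -71479110/166101713 ≈ -0.43033)
-27205 - T = -27205 - 1*(-71479110/166101713) = -27205 + 71479110/166101713 = -4518725623055/166101713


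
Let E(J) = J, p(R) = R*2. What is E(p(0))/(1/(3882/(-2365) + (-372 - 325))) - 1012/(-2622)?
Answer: 22/57 ≈ 0.38596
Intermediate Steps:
p(R) = 2*R
E(p(0))/(1/(3882/(-2365) + (-372 - 325))) - 1012/(-2622) = (2*0)/(1/(3882/(-2365) + (-372 - 325))) - 1012/(-2622) = 0/(1/(3882*(-1/2365) - 697)) - 1012*(-1/2622) = 0/(1/(-3882/2365 - 697)) + 22/57 = 0/(1/(-1652287/2365)) + 22/57 = 0/(-2365/1652287) + 22/57 = 0*(-1652287/2365) + 22/57 = 0 + 22/57 = 22/57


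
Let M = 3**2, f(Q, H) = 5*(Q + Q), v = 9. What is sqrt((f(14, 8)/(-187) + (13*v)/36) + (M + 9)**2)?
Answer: sqrt(45669701)/374 ≈ 18.069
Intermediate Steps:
f(Q, H) = 10*Q (f(Q, H) = 5*(2*Q) = 10*Q)
M = 9
sqrt((f(14, 8)/(-187) + (13*v)/36) + (M + 9)**2) = sqrt(((10*14)/(-187) + (13*9)/36) + (9 + 9)**2) = sqrt((140*(-1/187) + 117*(1/36)) + 18**2) = sqrt((-140/187 + 13/4) + 324) = sqrt(1871/748 + 324) = sqrt(244223/748) = sqrt(45669701)/374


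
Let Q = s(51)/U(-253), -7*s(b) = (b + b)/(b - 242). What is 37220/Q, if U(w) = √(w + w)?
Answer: 24881570*I*√506/51 ≈ 1.0974e+7*I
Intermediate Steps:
U(w) = √2*√w (U(w) = √(2*w) = √2*√w)
s(b) = -2*b/(7*(-242 + b)) (s(b) = -(b + b)/(7*(b - 242)) = -2*b/(7*(-242 + b)))
Q = -51*I*√506/338261 (Q = (-2*51/(-1694 + 7*51))/((√2*√(-253))) = (-2*51/(-1694 + 357))/((√2*(I*√253))) = (-2*51/(-1337))/((I*√506)) = (-2*51*(-1/1337))*(-I*√506/506) = 102*(-I*√506/506)/1337 = -51*I*√506/338261 ≈ -0.0033915*I)
37220/Q = 37220/((-51*I*√506/338261)) = 37220*(1337*I*√506/102) = 24881570*I*√506/51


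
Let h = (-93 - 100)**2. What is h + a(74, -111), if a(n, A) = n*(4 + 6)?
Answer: 37989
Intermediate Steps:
h = 37249 (h = (-193)**2 = 37249)
a(n, A) = 10*n (a(n, A) = n*10 = 10*n)
h + a(74, -111) = 37249 + 10*74 = 37249 + 740 = 37989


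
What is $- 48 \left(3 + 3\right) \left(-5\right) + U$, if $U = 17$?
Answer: $1457$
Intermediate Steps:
$- 48 \left(3 + 3\right) \left(-5\right) + U = - 48 \left(3 + 3\right) \left(-5\right) + 17 = - 48 \cdot 6 \left(-5\right) + 17 = \left(-48\right) \left(-30\right) + 17 = 1440 + 17 = 1457$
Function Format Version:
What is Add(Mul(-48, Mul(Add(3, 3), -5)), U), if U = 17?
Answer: 1457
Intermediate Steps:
Add(Mul(-48, Mul(Add(3, 3), -5)), U) = Add(Mul(-48, Mul(Add(3, 3), -5)), 17) = Add(Mul(-48, Mul(6, -5)), 17) = Add(Mul(-48, -30), 17) = Add(1440, 17) = 1457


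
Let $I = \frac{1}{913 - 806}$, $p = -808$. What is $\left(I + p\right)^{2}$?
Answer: $\frac{7474467025}{11449} \approx 6.5285 \cdot 10^{5}$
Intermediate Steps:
$I = \frac{1}{107} \approx 0.0093458$
$\left(I + p\right)^{2} = \left(\frac{1}{107} - 808\right)^{2} = \left(- \frac{86455}{107}\right)^{2} = \frac{7474467025}{11449}$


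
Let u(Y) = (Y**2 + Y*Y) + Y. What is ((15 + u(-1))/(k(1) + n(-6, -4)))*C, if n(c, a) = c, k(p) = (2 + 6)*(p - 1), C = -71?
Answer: 568/3 ≈ 189.33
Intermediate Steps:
k(p) = -8 + 8*p (k(p) = 8*(-1 + p) = -8 + 8*p)
u(Y) = Y + 2*Y**2 (u(Y) = (Y**2 + Y**2) + Y = 2*Y**2 + Y = Y + 2*Y**2)
((15 + u(-1))/(k(1) + n(-6, -4)))*C = ((15 - (1 + 2*(-1)))/((-8 + 8*1) - 6))*(-71) = ((15 - (1 - 2))/((-8 + 8) - 6))*(-71) = ((15 - 1*(-1))/(0 - 6))*(-71) = ((15 + 1)/(-6))*(-71) = (16*(-1/6))*(-71) = -8/3*(-71) = 568/3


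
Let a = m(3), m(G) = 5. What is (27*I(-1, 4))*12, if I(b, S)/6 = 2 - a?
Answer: -5832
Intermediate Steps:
a = 5
I(b, S) = -18 (I(b, S) = 6*(2 - 1*5) = 6*(2 - 5) = 6*(-3) = -18)
(27*I(-1, 4))*12 = (27*(-18))*12 = -486*12 = -5832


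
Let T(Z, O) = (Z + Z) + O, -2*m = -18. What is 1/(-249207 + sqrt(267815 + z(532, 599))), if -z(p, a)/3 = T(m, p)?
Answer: -249207/62103862684 - sqrt(266165)/62103862684 ≈ -4.0211e-6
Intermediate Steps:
m = 9 (m = -1/2*(-18) = 9)
T(Z, O) = O + 2*Z (T(Z, O) = 2*Z + O = O + 2*Z)
z(p, a) = -54 - 3*p (z(p, a) = -3*(p + 2*9) = -3*(p + 18) = -3*(18 + p) = -54 - 3*p)
1/(-249207 + sqrt(267815 + z(532, 599))) = 1/(-249207 + sqrt(267815 + (-54 - 3*532))) = 1/(-249207 + sqrt(267815 + (-54 - 1596))) = 1/(-249207 + sqrt(267815 - 1650)) = 1/(-249207 + sqrt(266165))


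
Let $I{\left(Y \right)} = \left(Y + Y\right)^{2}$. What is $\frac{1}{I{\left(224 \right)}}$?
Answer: $\frac{1}{200704} \approx 4.9825 \cdot 10^{-6}$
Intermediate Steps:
$I{\left(Y \right)} = 4 Y^{2}$ ($I{\left(Y \right)} = \left(2 Y\right)^{2} = 4 Y^{2}$)
$\frac{1}{I{\left(224 \right)}} = \frac{1}{4 \cdot 224^{2}} = \frac{1}{4 \cdot 50176} = \frac{1}{200704}$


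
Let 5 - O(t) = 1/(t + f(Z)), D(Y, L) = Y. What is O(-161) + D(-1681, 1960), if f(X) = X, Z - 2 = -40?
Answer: -333523/199 ≈ -1676.0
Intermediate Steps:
Z = -38 (Z = 2 - 40 = -38)
O(t) = 5 - 1/(-38 + t) (O(t) = 5 - 1/(t - 38) = 5 - 1/(-38 + t))
O(-161) + D(-1681, 1960) = (-191 + 5*(-161))/(-38 - 161) - 1681 = (-191 - 805)/(-199) - 1681 = -1/199*(-996) - 1681 = 996/199 - 1681 = -333523/199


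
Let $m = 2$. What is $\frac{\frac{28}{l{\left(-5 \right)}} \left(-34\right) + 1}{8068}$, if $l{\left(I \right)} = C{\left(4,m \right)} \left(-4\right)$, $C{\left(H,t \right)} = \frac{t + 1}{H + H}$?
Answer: $\frac{1907}{24204} \approx 0.078789$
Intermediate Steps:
$C{\left(H,t \right)} = \frac{1 + t}{2 H}$
$l{\left(I \right)} = - \frac{3}{2}$ ($l{\left(I \right)} = \frac{1 + 2}{2 \cdot 4} \left(-4\right) = \frac{1}{2} \cdot \frac{1}{4} \cdot 3 \left(-4\right) = \frac{3}{8} \left(-4\right) = - \frac{3}{2}$)
$\frac{\frac{28}{l{\left(-5 \right)}} \left(-34\right) + 1}{8068} = \frac{\frac{28}{- \frac{3}{2}} \left(-34\right) + 1}{8068} = \left(28 \left(- \frac{2}{3}\right) \left(-34\right) + 1\right) \frac{1}{8068} = \left(\left(- \frac{56}{3}\right) \left(-34\right) + 1\right) \frac{1}{8068} = \left(\frac{1904}{3} + 1\right) \frac{1}{8068} = \frac{1907}{3} \cdot \frac{1}{8068} = \frac{1907}{24204}$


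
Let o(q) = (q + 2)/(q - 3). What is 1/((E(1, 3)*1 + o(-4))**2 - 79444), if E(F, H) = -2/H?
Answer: -441/35034740 ≈ -1.2588e-5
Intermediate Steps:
o(q) = (2 + q)/(-3 + q)
1/((E(1, 3)*1 + o(-4))**2 - 79444) = 1/((-2/3*1 + (2 - 4)/(-3 - 4))**2 - 79444) = 1/((-2*1/3*1 - 2/(-7))**2 - 79444) = 1/((-2/3*1 - 1/7*(-2))**2 - 79444) = 1/((-2/3 + 2/7)**2 - 79444) = 1/((-8/21)**2 - 79444) = 1/(64/441 - 79444) = 1/(-35034740/441) = -441/35034740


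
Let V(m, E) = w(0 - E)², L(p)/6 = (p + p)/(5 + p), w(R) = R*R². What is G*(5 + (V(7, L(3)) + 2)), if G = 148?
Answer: 19679893/16 ≈ 1.2300e+6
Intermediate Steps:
w(R) = R³
L(p) = 12*p/(5 + p) (L(p) = 6*((p + p)/(5 + p)) = 6*((2*p)/(5 + p)) = 6*(2*p/(5 + p)) = 12*p/(5 + p))
V(m, E) = E⁶ (V(m, E) = ((0 - E)³)² = ((-E)³)² = (-E³)² = E⁶)
G*(5 + (V(7, L(3)) + 2)) = 148*(5 + ((12*3/(5 + 3))⁶ + 2)) = 148*(5 + ((12*3/8)⁶ + 2)) = 148*(5 + ((12*3*(⅛))⁶ + 2)) = 148*(5 + ((9/2)⁶ + 2)) = 148*(5 + (531441/64 + 2)) = 148*(5 + 531569/64) = 148*(531889/64) = 19679893/16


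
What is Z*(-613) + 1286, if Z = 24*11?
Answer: -160546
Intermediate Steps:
Z = 264
Z*(-613) + 1286 = 264*(-613) + 1286 = -161832 + 1286 = -160546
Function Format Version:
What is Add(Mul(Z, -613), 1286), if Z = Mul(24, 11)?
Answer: -160546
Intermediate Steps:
Z = 264
Add(Mul(Z, -613), 1286) = Add(Mul(264, -613), 1286) = Add(-161832, 1286) = -160546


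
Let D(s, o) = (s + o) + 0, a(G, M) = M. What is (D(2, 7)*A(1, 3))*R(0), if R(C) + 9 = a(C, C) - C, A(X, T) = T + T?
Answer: -486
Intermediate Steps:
A(X, T) = 2*T
D(s, o) = o + s (D(s, o) = (o + s) + 0 = o + s)
R(C) = -9 (R(C) = -9 + (C - C) = -9 + 0 = -9)
(D(2, 7)*A(1, 3))*R(0) = ((7 + 2)*(2*3))*(-9) = (9*6)*(-9) = 54*(-9) = -486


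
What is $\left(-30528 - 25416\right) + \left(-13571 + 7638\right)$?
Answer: $-61877$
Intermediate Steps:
$\left(-30528 - 25416\right) + \left(-13571 + 7638\right) = -55944 - 5933 = -61877$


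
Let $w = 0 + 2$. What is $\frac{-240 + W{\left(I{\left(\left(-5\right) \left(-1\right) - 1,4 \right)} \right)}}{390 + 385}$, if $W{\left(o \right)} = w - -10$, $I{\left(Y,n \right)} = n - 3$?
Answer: $- \frac{228}{775} \approx -0.29419$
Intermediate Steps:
$w = 2$
$I{\left(Y,n \right)} = -3 + n$
$W{\left(o \right)} = 12$ ($W{\left(o \right)} = 2 - -10 = 2 + 10 = 12$)
$\frac{-240 + W{\left(I{\left(\left(-5\right) \left(-1\right) - 1,4 \right)} \right)}}{390 + 385} = \frac{-240 + 12}{390 + 385} = - \frac{228}{775}$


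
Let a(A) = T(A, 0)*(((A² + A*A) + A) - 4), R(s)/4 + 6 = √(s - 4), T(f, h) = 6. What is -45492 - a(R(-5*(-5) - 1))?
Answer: -56076 + 4560*√5 ≈ -45880.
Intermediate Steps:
R(s) = -24 + 4*√(-4 + s) (R(s) = -24 + 4*√(s - 4) = -24 + 4*√(-4 + s))
a(A) = -24 + 6*A + 12*A² (a(A) = 6*(((A² + A*A) + A) - 4) = 6*(((A² + A²) + A) - 4) = 6*((2*A² + A) - 4) = 6*((A + 2*A²) - 4) = 6*(-4 + A + 2*A²) = -24 + 6*A + 12*A²)
-45492 - a(R(-5*(-5) - 1)) = -45492 - (-24 + 6*(-24 + 4*√(-4 + (-5*(-5) - 1))) + 12*(-24 + 4*√(-4 + (-5*(-5) - 1)))²) = -45492 - (-24 + 6*(-24 + 4*√(-4 + (25 - 1))) + 12*(-24 + 4*√(-4 + (25 - 1)))²) = -45492 - (-24 + 6*(-24 + 4*√(-4 + 24)) + 12*(-24 + 4*√(-4 + 24))²) = -45492 - (-24 + 6*(-24 + 4*√20) + 12*(-24 + 4*√20)²) = -45492 - (-24 + 6*(-24 + 4*(2*√5)) + 12*(-24 + 4*(2*√5))²) = -45492 - (-24 + 6*(-24 + 8*√5) + 12*(-24 + 8*√5)²) = -45492 - (-24 + (-144 + 48*√5) + 12*(-24 + 8*√5)²) = -45492 - (-168 + 12*(-24 + 8*√5)² + 48*√5) = -45492 + (168 - 48*√5 - 12*(-24 + 8*√5)²) = -45324 - 48*√5 - 12*(-24 + 8*√5)²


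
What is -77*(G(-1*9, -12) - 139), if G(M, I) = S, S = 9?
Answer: 10010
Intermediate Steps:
G(M, I) = 9
-77*(G(-1*9, -12) - 139) = -77*(9 - 139) = -77*(-130) = 10010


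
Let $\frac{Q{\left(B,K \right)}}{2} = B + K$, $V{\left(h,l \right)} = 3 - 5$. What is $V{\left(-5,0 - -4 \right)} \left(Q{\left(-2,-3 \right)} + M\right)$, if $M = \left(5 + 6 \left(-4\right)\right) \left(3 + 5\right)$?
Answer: $324$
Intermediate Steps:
$V{\left(h,l \right)} = -2$ ($V{\left(h,l \right)} = 3 - 5 = -2$)
$Q{\left(B,K \right)} = 2 B + 2 K$ ($Q{\left(B,K \right)} = 2 \left(B + K\right) = 2 B + 2 K$)
$M = -152$ ($M = \left(5 - 24\right) 8 = \left(-19\right) 8 = -152$)
$V{\left(-5,0 - -4 \right)} \left(Q{\left(-2,-3 \right)} + M\right) = - 2 \left(\left(2 \left(-2\right) + 2 \left(-3\right)\right) - 152\right) = - 2 \left(\left(-4 - 6\right) - 152\right) = - 2 \left(-10 - 152\right) = \left(-2\right) \left(-162\right) = 324$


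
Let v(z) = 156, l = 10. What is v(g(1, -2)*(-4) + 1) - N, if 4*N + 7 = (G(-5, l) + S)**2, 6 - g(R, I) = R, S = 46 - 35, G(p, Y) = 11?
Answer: 147/4 ≈ 36.750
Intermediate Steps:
S = 11
g(R, I) = 6 - R
N = 477/4 (N = -7/4 + (11 + 11)**2/4 = -7/4 + (1/4)*22**2 = -7/4 + (1/4)*484 = -7/4 + 121 = 477/4 ≈ 119.25)
v(g(1, -2)*(-4) + 1) - N = 156 - 1*477/4 = 156 - 477/4 = 147/4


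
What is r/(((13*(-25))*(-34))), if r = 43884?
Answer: 21942/5525 ≈ 3.9714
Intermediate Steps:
r/(((13*(-25))*(-34))) = 43884/(((13*(-25))*(-34))) = 43884/((-325*(-34))) = 43884/11050 = 43884*(1/11050) = 21942/5525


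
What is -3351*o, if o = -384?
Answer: 1286784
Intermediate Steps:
-3351*o = -3351*(-384) = 1286784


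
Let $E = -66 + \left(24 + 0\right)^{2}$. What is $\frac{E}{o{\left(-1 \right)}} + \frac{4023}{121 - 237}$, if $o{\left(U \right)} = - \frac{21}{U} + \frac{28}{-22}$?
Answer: $- \frac{222231}{25172} \approx -8.8285$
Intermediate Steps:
$o{\left(U \right)} = - \frac{14}{11} - \frac{21}{U}$ ($o{\left(U \right)} = - \frac{21}{U} + 28 \left(- \frac{1}{22}\right) = - \frac{21}{U} - \frac{14}{11} = - \frac{14}{11} - \frac{21}{U}$)
$E = 510$ ($E = -66 + 24^{2} = -66 + 576 = 510$)
$\frac{E}{o{\left(-1 \right)}} + \frac{4023}{121 - 237} = \frac{510}{- \frac{14}{11} - \frac{21}{-1}} + \frac{4023}{121 - 237} = \frac{510}{- \frac{14}{11} - -21} + \frac{4023}{121 - 237} = \frac{510}{- \frac{14}{11} + 21} + \frac{4023}{-116} = \frac{510}{\frac{217}{11}} + 4023 \left(- \frac{1}{116}\right) = 510 \cdot \frac{11}{217} - \frac{4023}{116} = \frac{5610}{217} - \frac{4023}{116} = - \frac{222231}{25172}$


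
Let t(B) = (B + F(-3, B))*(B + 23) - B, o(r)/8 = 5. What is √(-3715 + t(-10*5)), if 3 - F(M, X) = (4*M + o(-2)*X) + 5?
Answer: I*√56585 ≈ 237.88*I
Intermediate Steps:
o(r) = 40 (o(r) = 8*5 = 40)
F(M, X) = -2 - 40*X - 4*M (F(M, X) = 3 - ((4*M + 40*X) + 5) = 3 - (5 + 4*M + 40*X) = 3 + (-5 - 40*X - 4*M) = -2 - 40*X - 4*M)
t(B) = -B + (10 - 39*B)*(23 + B) (t(B) = (B + (-2 - 40*B - 4*(-3)))*(B + 23) - B = (B + (-2 - 40*B + 12))*(23 + B) - B = (B + (10 - 40*B))*(23 + B) - B = (10 - 39*B)*(23 + B) - B = -B + (10 - 39*B)*(23 + B))
√(-3715 + t(-10*5)) = √(-3715 + (230 - (-8880)*5 - 39*(-10*5)²)) = √(-3715 + (230 - 888*(-50) - 39*(-50)²)) = √(-3715 + (230 + 44400 - 39*2500)) = √(-3715 + (230 + 44400 - 97500)) = √(-3715 - 52870) = √(-56585) = I*√56585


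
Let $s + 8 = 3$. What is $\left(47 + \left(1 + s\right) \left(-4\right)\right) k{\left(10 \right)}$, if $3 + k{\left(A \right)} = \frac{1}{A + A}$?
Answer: $- \frac{3717}{20} \approx -185.85$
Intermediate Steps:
$s = -5$ ($s = -8 + 3 = -5$)
$k{\left(A \right)} = -3 + \frac{1}{2 A}$ ($k{\left(A \right)} = -3 + \frac{1}{A + A} = -3 + \frac{1}{2 A}$)
$\left(47 + \left(1 + s\right) \left(-4\right)\right) k{\left(10 \right)} = \left(47 + \left(1 - 5\right) \left(-4\right)\right) \left(-3 + \frac{1}{2 \cdot 10}\right) = \left(47 - -16\right) \left(-3 + \frac{1}{2} \cdot \frac{1}{10}\right) = \left(47 + 16\right) \left(-3 + \frac{1}{20}\right) = 63 \left(- \frac{59}{20}\right) = - \frac{3717}{20}$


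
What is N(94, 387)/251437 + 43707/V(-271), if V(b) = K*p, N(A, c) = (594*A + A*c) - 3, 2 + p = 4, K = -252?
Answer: -3647694205/42241416 ≈ -86.354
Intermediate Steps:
p = 2 (p = -2 + 4 = 2)
N(A, c) = -3 + 594*A + A*c
V(b) = -504 (V(b) = -252*2 = -504)
N(94, 387)/251437 + 43707/V(-271) = (-3 + 594*94 + 94*387)/251437 + 43707/(-504) = (-3 + 55836 + 36378)*(1/251437) + 43707*(-1/504) = 92211*(1/251437) - 14569/168 = 92211/251437 - 14569/168 = -3647694205/42241416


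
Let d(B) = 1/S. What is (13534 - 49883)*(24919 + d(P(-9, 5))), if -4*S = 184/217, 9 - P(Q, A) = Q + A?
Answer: -41658025893/46 ≈ -9.0561e+8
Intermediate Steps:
P(Q, A) = 9 - A - Q (P(Q, A) = 9 - (Q + A) = 9 - (A + Q) = 9 + (-A - Q) = 9 - A - Q)
S = -46/217 ≈ -0.21198
d(B) = -217/46 (d(B) = 1/(-46/217) = -217/46)
(13534 - 49883)*(24919 + d(P(-9, 5))) = (13534 - 49883)*(24919 - 217/46) = -36349*1146057/46 = -41658025893/46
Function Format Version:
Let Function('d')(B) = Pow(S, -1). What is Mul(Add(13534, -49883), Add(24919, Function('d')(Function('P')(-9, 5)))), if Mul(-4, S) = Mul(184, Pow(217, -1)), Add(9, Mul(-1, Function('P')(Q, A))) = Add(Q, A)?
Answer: Rational(-41658025893, 46) ≈ -9.0561e+8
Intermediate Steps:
Function('P')(Q, A) = Add(9, Mul(-1, A), Mul(-1, Q)) (Function('P')(Q, A) = Add(9, Mul(-1, Add(Q, A))) = Add(9, Mul(-1, Add(A, Q))) = Add(9, Add(Mul(-1, A), Mul(-1, Q))) = Add(9, Mul(-1, A), Mul(-1, Q)))
S = Rational(-46, 217) (S = Mul(Rational(-1, 4), Mul(184, Pow(217, -1))) = Mul(Rational(-1, 4), Mul(184, Rational(1, 217))) = Mul(Rational(-1, 4), Rational(184, 217)) = Rational(-46, 217) ≈ -0.21198)
Function('d')(B) = Rational(-217, 46) (Function('d')(B) = Pow(Rational(-46, 217), -1) = Rational(-217, 46))
Mul(Add(13534, -49883), Add(24919, Function('d')(Function('P')(-9, 5)))) = Mul(Add(13534, -49883), Add(24919, Rational(-217, 46))) = Mul(-36349, Rational(1146057, 46)) = Rational(-41658025893, 46)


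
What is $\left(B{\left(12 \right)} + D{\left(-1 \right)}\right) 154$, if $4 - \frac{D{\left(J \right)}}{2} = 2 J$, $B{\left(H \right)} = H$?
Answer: $3696$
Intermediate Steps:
$D{\left(J \right)} = 8 - 4 J$ ($D{\left(J \right)} = 8 - 2 \cdot 2 J = 8 - 4 J$)
$\left(B{\left(12 \right)} + D{\left(-1 \right)}\right) 154 = \left(12 + \left(8 - -4\right)\right) 154 = \left(12 + \left(8 + 4\right)\right) 154 = \left(12 + 12\right) 154 = 24 \cdot 154 = 3696$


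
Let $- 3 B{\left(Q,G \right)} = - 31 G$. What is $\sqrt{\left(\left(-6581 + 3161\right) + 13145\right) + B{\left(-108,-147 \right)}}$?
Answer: $\sqrt{8206} \approx 90.587$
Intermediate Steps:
$B{\left(Q,G \right)} = \frac{31 G}{3}$ ($B{\left(Q,G \right)} = - \frac{\left(-31\right) G}{3} = \frac{31 G}{3}$)
$\sqrt{\left(\left(-6581 + 3161\right) + 13145\right) + B{\left(-108,-147 \right)}} = \sqrt{\left(\left(-6581 + 3161\right) + 13145\right) + \frac{31}{3} \left(-147\right)} = \sqrt{\left(-3420 + 13145\right) - 1519} = \sqrt{9725 - 1519} = \sqrt{8206}$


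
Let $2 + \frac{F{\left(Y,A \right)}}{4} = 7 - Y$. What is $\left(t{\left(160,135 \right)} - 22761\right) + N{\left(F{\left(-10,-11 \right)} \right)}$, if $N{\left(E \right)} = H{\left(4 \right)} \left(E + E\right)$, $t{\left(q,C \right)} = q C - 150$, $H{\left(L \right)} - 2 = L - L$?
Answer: $-1071$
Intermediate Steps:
$H{\left(L \right)} = 2$ ($H{\left(L \right)} = 2 + \left(L - L\right) = 2 + 0 = 2$)
$F{\left(Y,A \right)} = 20 - 4 Y$ ($F{\left(Y,A \right)} = -8 + 4 \left(7 - Y\right) = -8 - \left(-28 + 4 Y\right) = 20 - 4 Y$)
$t{\left(q,C \right)} = -150 + C q$ ($t{\left(q,C \right)} = C q - 150 = -150 + C q$)
$N{\left(E \right)} = 4 E$ ($N{\left(E \right)} = 2 \left(E + E\right) = 2 \cdot 2 E = 4 E$)
$\left(t{\left(160,135 \right)} - 22761\right) + N{\left(F{\left(-10,-11 \right)} \right)} = \left(\left(-150 + 135 \cdot 160\right) - 22761\right) + 4 \left(20 - -40\right) = \left(\left(-150 + 21600\right) - 22761\right) + 4 \left(20 + 40\right) = \left(21450 - 22761\right) + 4 \cdot 60 = -1311 + 240 = -1071$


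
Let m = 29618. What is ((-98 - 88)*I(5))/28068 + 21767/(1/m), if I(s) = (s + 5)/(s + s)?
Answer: 3015883238037/4678 ≈ 6.4470e+8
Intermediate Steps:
I(s) = (5 + s)/(2*s) (I(s) = (5 + s)/((2*s)) = (5 + s)*(1/(2*s)) = (5 + s)/(2*s))
((-98 - 88)*I(5))/28068 + 21767/(1/m) = ((-98 - 88)*((½)*(5 + 5)/5))/28068 + 21767/(1/29618) = -93*10/5*(1/28068) + 21767/(1/29618) = -186*1*(1/28068) + 21767*29618 = -186*1/28068 + 644695006 = -31/4678 + 644695006 = 3015883238037/4678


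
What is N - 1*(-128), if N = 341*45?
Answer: 15473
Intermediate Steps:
N = 15345
N - 1*(-128) = 15345 - 1*(-128) = 15345 + 128 = 15473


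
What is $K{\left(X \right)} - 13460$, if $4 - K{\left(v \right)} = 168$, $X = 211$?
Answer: $-13624$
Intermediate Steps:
$K{\left(v \right)} = -164$ ($K{\left(v \right)} = 4 - 168 = -164$)
$K{\left(X \right)} - 13460 = -164 - 13460 = -13624$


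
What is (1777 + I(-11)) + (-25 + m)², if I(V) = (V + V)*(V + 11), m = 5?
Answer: 2177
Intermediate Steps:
I(V) = 2*V*(11 + V) (I(V) = (2*V)*(11 + V) = 2*V*(11 + V))
(1777 + I(-11)) + (-25 + m)² = (1777 + 2*(-11)*(11 - 11)) + (-25 + 5)² = (1777 + 2*(-11)*0) + (-20)² = (1777 + 0) + 400 = 1777 + 400 = 2177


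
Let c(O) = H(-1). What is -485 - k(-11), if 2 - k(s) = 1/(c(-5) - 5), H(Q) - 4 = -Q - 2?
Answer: -975/2 ≈ -487.50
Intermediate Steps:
H(Q) = 2 - Q (H(Q) = 4 + (-Q - 2) = 4 + (-2 - Q) = 2 - Q)
c(O) = 3 (c(O) = 2 - 1*(-1) = 2 + 1 = 3)
k(s) = 5/2 (k(s) = 2 - 1/(3 - 5) = 2 - 1/(-2) = 2 - 1*(-½) = 2 + ½ = 5/2)
-485 - k(-11) = -485 - 1*5/2 = -485 - 5/2 = -975/2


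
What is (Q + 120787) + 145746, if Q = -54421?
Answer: 212112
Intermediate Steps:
(Q + 120787) + 145746 = (-54421 + 120787) + 145746 = 66366 + 145746 = 212112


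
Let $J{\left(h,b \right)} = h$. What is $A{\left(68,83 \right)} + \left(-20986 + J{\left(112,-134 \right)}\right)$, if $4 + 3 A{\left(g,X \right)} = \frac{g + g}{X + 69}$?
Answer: $- \frac{1189877}{57} \approx -20875.0$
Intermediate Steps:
$A{\left(g,X \right)} = - \frac{4}{3} + \frac{2 g}{3 \left(69 + X\right)}$ ($A{\left(g,X \right)} = - \frac{4}{3} + \frac{\left(g + g\right) \frac{1}{X + 69}}{3} = - \frac{4}{3} + \frac{2 g \frac{1}{69 + X}}{3} = - \frac{4}{3} + \frac{2 g}{3 \left(69 + X\right)}$)
$A{\left(68,83 \right)} + \left(-20986 + J{\left(112,-134 \right)}\right) = \frac{2 \left(-138 + 68 - 166\right)}{3 \left(69 + 83\right)} + \left(-20986 + 112\right) = \frac{2 \left(-138 + 68 - 166\right)}{3 \cdot 152} - 20874 = \frac{2}{3} \cdot \frac{1}{152} \left(-236\right) - 20874 = - \frac{59}{57} - 20874 = - \frac{1189877}{57}$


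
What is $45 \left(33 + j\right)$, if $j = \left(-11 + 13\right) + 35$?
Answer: $3150$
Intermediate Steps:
$j = 37$ ($j = 2 + 35 = 37$)
$45 \left(33 + j\right) = 45 \left(33 + 37\right) = 45 \cdot 70 = 3150$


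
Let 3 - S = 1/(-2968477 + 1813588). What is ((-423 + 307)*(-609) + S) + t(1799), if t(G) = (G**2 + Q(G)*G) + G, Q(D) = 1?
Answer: 3823428648295/1154889 ≈ 3.3106e+6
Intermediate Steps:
S = 3464668/1154889 (S = 3 - 1/(-2968477 + 1813588) = 3 - 1/(-1154889) = 3 - 1*(-1/1154889) = 3 + 1/1154889 = 3464668/1154889 ≈ 3.0000)
t(G) = G**2 + 2*G (t(G) = (G**2 + 1*G) + G = (G**2 + G) + G = (G + G**2) + G = G**2 + 2*G)
((-423 + 307)*(-609) + S) + t(1799) = ((-423 + 307)*(-609) + 3464668/1154889) + 1799*(2 + 1799) = (-116*(-609) + 3464668/1154889) + 1799*1801 = (70644 + 3464668/1154889) + 3239999 = 81589443184/1154889 + 3239999 = 3823428648295/1154889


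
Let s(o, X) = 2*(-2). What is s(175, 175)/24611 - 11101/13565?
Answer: -273260971/333848215 ≈ -0.81852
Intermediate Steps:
s(o, X) = -4
s(175, 175)/24611 - 11101/13565 = -4/24611 - 11101/13565 = -273260971/333848215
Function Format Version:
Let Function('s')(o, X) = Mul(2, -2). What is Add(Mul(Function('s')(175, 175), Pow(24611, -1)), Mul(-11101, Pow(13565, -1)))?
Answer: Rational(-273260971, 333848215) ≈ -0.81852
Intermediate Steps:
Function('s')(o, X) = -4
Add(Mul(Function('s')(175, 175), Pow(24611, -1)), Mul(-11101, Pow(13565, -1))) = Add(Mul(-4, Pow(24611, -1)), Mul(-11101, Pow(13565, -1))) = Add(Mul(-4, Rational(1, 24611)), Mul(-11101, Rational(1, 13565))) = Add(Rational(-4, 24611), Rational(-11101, 13565)) = Rational(-273260971, 333848215)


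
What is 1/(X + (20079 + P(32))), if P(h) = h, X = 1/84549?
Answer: 84549/1700364940 ≈ 4.9724e-5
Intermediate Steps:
X = 1/84549 ≈ 1.1827e-5
1/(X + (20079 + P(32))) = 1/(1/84549 + (20079 + 32)) = 1/(1/84549 + 20111) = 1/(1700364940/84549) = 84549/1700364940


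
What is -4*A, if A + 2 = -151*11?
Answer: 6652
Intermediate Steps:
A = -1663 (A = -2 - 151*11 = -2 - 1*1661 = -2 - 1661 = -1663)
-4*A = -4*(-1663) = 6652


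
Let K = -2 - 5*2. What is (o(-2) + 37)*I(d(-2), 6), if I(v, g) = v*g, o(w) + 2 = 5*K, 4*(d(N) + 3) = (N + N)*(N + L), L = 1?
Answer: 300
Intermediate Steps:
d(N) = -3 + N*(1 + N)/2 (d(N) = -3 + ((N + N)*(N + 1))/4 = -3 + ((2*N)*(1 + N))/4 = -3 + (2*N*(1 + N))/4 = -3 + N*(1 + N)/2)
K = -12 (K = -2 - 10 = -12)
o(w) = -62 (o(w) = -2 + 5*(-12) = -2 - 60 = -62)
I(v, g) = g*v
(o(-2) + 37)*I(d(-2), 6) = (-62 + 37)*(6*(-3 + (1/2)*(-2) + (1/2)*(-2)**2)) = -150*(-3 - 1 + (1/2)*4) = -150*(-3 - 1 + 2) = -150*(-2) = -25*(-12) = 300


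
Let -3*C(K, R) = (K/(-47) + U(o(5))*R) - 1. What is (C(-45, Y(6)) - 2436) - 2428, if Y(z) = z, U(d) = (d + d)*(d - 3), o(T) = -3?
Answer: -695974/141 ≈ -4936.0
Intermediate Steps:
U(d) = 2*d*(-3 + d) (U(d) = (2*d)*(-3 + d) = 2*d*(-3 + d))
C(K, R) = ⅓ - 12*R + K/141 (C(K, R) = -((K/(-47) + (2*(-3)*(-3 - 3))*R) - 1)/3 = -((-K/47 + (2*(-3)*(-6))*R) - 1)/3 = -((-K/47 + 36*R) - 1)/3 = -((36*R - K/47) - 1)/3 = -(-1 + 36*R - K/47)/3 = ⅓ - 12*R + K/141)
(C(-45, Y(6)) - 2436) - 2428 = ((⅓ - 12*6 + (1/141)*(-45)) - 2436) - 2428 = ((⅓ - 72 - 15/47) - 2436) - 2428 = (-10150/141 - 2436) - 2428 = -353626/141 - 2428 = -695974/141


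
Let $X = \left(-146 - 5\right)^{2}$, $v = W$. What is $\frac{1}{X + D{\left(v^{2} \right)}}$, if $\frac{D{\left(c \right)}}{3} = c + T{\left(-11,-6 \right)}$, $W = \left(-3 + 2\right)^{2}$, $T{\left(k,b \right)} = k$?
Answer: $\frac{1}{22771} \approx 4.3916 \cdot 10^{-5}$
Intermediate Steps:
$W = 1$ ($W = \left(-1\right)^{2} = 1$)
$v = 1$
$D{\left(c \right)} = -33 + 3 c$ ($D{\left(c \right)} = 3 \left(c - 11\right) = 3 \left(-11 + c\right) = -33 + 3 c$)
$X = 22801$ ($X = \left(-151\right)^{2} = 22801$)
$\frac{1}{X + D{\left(v^{2} \right)}} = \frac{1}{22801 - \left(33 - 3 \cdot 1^{2}\right)} = \frac{1}{22801 + \left(-33 + 3 \cdot 1\right)} = \frac{1}{22801 + \left(-33 + 3\right)} = \frac{1}{22801 - 30} = \frac{1}{22771}$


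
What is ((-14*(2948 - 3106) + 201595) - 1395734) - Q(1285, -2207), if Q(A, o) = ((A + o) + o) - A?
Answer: -1187513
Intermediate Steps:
Q(A, o) = 2*o (Q(A, o) = (A + 2*o) - A = 2*o)
((-14*(2948 - 3106) + 201595) - 1395734) - Q(1285, -2207) = ((-14*(2948 - 3106) + 201595) - 1395734) - 2*(-2207) = ((-14*(-158) + 201595) - 1395734) - 1*(-4414) = ((2212 + 201595) - 1395734) + 4414 = (203807 - 1395734) + 4414 = -1191927 + 4414 = -1187513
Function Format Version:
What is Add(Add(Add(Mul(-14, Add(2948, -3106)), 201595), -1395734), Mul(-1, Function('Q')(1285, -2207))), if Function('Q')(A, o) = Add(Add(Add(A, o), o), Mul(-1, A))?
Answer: -1187513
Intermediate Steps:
Function('Q')(A, o) = Mul(2, o) (Function('Q')(A, o) = Add(Add(A, Mul(2, o)), Mul(-1, A)) = Mul(2, o))
Add(Add(Add(Mul(-14, Add(2948, -3106)), 201595), -1395734), Mul(-1, Function('Q')(1285, -2207))) = Add(Add(Add(Mul(-14, Add(2948, -3106)), 201595), -1395734), Mul(-1, Mul(2, -2207))) = Add(Add(Add(Mul(-14, -158), 201595), -1395734), Mul(-1, -4414)) = Add(Add(Add(2212, 201595), -1395734), 4414) = Add(Add(203807, -1395734), 4414) = Add(-1191927, 4414) = -1187513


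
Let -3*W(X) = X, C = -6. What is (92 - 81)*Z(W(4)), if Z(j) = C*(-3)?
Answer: 198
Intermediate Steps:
W(X) = -X/3
Z(j) = 18 (Z(j) = -6*(-3) = 18)
(92 - 81)*Z(W(4)) = (92 - 81)*18 = 11*18 = 198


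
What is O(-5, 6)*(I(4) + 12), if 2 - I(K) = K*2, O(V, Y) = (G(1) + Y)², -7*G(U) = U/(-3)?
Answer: 32258/147 ≈ 219.44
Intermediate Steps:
G(U) = U/21 (G(U) = -U/(7*(-3)) = -U*(-1)/(7*3) = -(-1)*U/21 = U/21)
O(V, Y) = (1/21 + Y)² (O(V, Y) = ((1/21)*1 + Y)² = (1/21 + Y)²)
I(K) = 2 - 2*K (I(K) = 2 - K*2 = 2 - 2*K)
O(-5, 6)*(I(4) + 12) = ((1 + 21*6)²/441)*((2 - 2*4) + 12) = ((1 + 126)²/441)*((2 - 8) + 12) = ((1/441)*127²)*(-6 + 12) = ((1/441)*16129)*6 = (16129/441)*6 = 32258/147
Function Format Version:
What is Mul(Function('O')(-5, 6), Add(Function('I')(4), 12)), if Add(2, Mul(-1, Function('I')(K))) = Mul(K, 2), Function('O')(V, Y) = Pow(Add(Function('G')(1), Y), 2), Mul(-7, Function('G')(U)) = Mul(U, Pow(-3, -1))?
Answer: Rational(32258, 147) ≈ 219.44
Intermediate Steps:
Function('G')(U) = Mul(Rational(1, 21), U) (Function('G')(U) = Mul(Rational(-1, 7), Mul(U, Pow(-3, -1))) = Mul(Rational(-1, 7), Mul(U, Rational(-1, 3))) = Mul(Rational(-1, 7), Mul(Rational(-1, 3), U)) = Mul(Rational(1, 21), U))
Function('O')(V, Y) = Pow(Add(Rational(1, 21), Y), 2) (Function('O')(V, Y) = Pow(Add(Mul(Rational(1, 21), 1), Y), 2) = Pow(Add(Rational(1, 21), Y), 2))
Function('I')(K) = Add(2, Mul(-2, K)) (Function('I')(K) = Add(2, Mul(-1, Mul(K, 2))) = Add(2, Mul(-1, Mul(2, K))) = Add(2, Mul(-2, K)))
Mul(Function('O')(-5, 6), Add(Function('I')(4), 12)) = Mul(Mul(Rational(1, 441), Pow(Add(1, Mul(21, 6)), 2)), Add(Add(2, Mul(-2, 4)), 12)) = Mul(Mul(Rational(1, 441), Pow(Add(1, 126), 2)), Add(Add(2, -8), 12)) = Mul(Mul(Rational(1, 441), Pow(127, 2)), Add(-6, 12)) = Mul(Mul(Rational(1, 441), 16129), 6) = Mul(Rational(16129, 441), 6) = Rational(32258, 147)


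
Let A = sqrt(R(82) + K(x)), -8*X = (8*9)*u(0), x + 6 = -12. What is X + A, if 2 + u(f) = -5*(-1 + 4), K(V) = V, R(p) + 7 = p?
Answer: 153 + sqrt(57) ≈ 160.55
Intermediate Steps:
x = -18 (x = -6 - 12 = -18)
R(p) = -7 + p
u(f) = -17 (u(f) = -2 - 5*(-1 + 4) = -2 - 5*3 = -2 - 15 = -17)
X = 153 (X = -8*9*(-17)/8 = -9*(-17) = -1/8*(-1224) = 153)
A = sqrt(57) (A = sqrt((-7 + 82) - 18) = sqrt(75 - 18) = sqrt(57) ≈ 7.5498)
X + A = 153 + sqrt(57)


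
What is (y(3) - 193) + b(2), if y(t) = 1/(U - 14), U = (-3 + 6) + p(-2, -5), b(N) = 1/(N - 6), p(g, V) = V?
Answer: -3093/16 ≈ -193.31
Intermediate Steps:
b(N) = 1/(-6 + N)
U = -2 (U = (-3 + 6) - 5 = 3 - 5 = -2)
y(t) = -1/16 (y(t) = 1/(-2 - 14) = 1/(-16) = -1/16)
(y(3) - 193) + b(2) = (-1/16 - 193) + 1/(-6 + 2) = -3089/16 + 1/(-4) = -3089/16 - ¼ = -3093/16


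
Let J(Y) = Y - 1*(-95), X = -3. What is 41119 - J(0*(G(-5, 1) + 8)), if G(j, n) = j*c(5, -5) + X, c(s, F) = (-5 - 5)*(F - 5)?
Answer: 41024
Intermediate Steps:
c(s, F) = 50 - 10*F (c(s, F) = -10*(-5 + F) = 50 - 10*F)
G(j, n) = -3 + 100*j (G(j, n) = j*(50 - 10*(-5)) - 3 = j*(50 + 50) - 3 = j*100 - 3 = 100*j - 3 = -3 + 100*j)
J(Y) = 95 + Y (J(Y) = Y + 95 = 95 + Y)
41119 - J(0*(G(-5, 1) + 8)) = 41119 - (95 + 0*((-3 + 100*(-5)) + 8)) = 41119 - (95 + 0*((-3 - 500) + 8)) = 41119 - (95 + 0*(-503 + 8)) = 41119 - (95 + 0*(-495)) = 41119 - (95 + 0) = 41119 - 1*95 = 41119 - 95 = 41024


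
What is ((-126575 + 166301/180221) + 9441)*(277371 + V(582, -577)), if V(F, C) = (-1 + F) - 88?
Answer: -5865664668731432/180221 ≈ -3.2547e+10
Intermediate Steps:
V(F, C) = -89 + F
((-126575 + 166301/180221) + 9441)*(277371 + V(582, -577)) = ((-126575 + 166301/180221) + 9441)*(277371 + (-89 + 582)) = ((-126575 + 166301*(1/180221)) + 9441)*(277371 + 493) = ((-126575 + 166301/180221) + 9441)*277864 = (-22811306774/180221 + 9441)*277864 = -21109840313/180221*277864 = -5865664668731432/180221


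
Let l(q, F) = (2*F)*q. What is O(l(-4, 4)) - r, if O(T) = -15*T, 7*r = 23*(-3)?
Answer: 3429/7 ≈ 489.86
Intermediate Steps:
r = -69/7 (r = (23*(-3))/7 = (⅐)*(-69) = -69/7 ≈ -9.8571)
l(q, F) = 2*F*q
O(l(-4, 4)) - r = -30*4*(-4) - 1*(-69/7) = -15*(-32) + 69/7 = 480 + 69/7 = 3429/7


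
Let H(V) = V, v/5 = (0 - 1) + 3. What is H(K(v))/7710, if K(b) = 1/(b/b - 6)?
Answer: -1/38550 ≈ -2.5940e-5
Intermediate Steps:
v = 10 (v = 5*((0 - 1) + 3) = 5*(-1 + 3) = 5*2 = 10)
K(b) = -⅕ (K(b) = 1/(1 - 6) = 1/(-5) = -⅕)
H(K(v))/7710 = -⅕/7710 = -⅕*1/7710 = -1/38550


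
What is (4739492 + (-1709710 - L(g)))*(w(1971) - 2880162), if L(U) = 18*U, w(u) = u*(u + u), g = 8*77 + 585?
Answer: 14708478041280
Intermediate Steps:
g = 1201 (g = 616 + 585 = 1201)
w(u) = 2*u**2 (w(u) = u*(2*u) = 2*u**2)
(4739492 + (-1709710 - L(g)))*(w(1971) - 2880162) = (4739492 + (-1709710 - 18*1201))*(2*1971**2 - 2880162) = (4739492 + (-1709710 - 1*21618))*(2*3884841 - 2880162) = (4739492 + (-1709710 - 21618))*(7769682 - 2880162) = (4739492 - 1731328)*4889520 = 3008164*4889520 = 14708478041280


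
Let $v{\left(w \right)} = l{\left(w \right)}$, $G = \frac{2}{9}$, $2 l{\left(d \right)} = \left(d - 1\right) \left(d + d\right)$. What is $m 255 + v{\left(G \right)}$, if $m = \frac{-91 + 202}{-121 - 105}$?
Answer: $- \frac{2295869}{18306} \approx -125.42$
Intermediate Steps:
$m = - \frac{111}{226}$ ($m = \frac{111}{-226} = 111 \left(- \frac{1}{226}\right) = - \frac{111}{226} \approx -0.49115$)
$l{\left(d \right)} = d \left(-1 + d\right)$ ($l{\left(d \right)} = \frac{\left(d - 1\right) \left(d + d\right)}{2} = \frac{\left(-1 + d\right) 2 d}{2} = \frac{2 d \left(-1 + d\right)}{2} = d \left(-1 + d\right)$)
$G = \frac{2}{9}$ ($G = 2 \cdot \frac{1}{9} = \frac{2}{9} \approx 0.22222$)
$v{\left(w \right)} = w \left(-1 + w\right)$
$m 255 + v{\left(G \right)} = \left(- \frac{111}{226}\right) 255 + \frac{2 \left(-1 + \frac{2}{9}\right)}{9} = - \frac{28305}{226} + \frac{2}{9} \left(- \frac{7}{9}\right) = - \frac{28305}{226} - \frac{14}{81} = - \frac{2295869}{18306}$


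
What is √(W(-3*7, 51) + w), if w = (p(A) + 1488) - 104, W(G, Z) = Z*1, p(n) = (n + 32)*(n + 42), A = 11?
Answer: √3714 ≈ 60.943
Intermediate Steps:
p(n) = (32 + n)*(42 + n)
W(G, Z) = Z
w = 3663 (w = ((1344 + 11² + 74*11) + 1488) - 104 = ((1344 + 121 + 814) + 1488) - 104 = (2279 + 1488) - 104 = 3767 - 104 = 3663)
√(W(-3*7, 51) + w) = √(51 + 3663) = √3714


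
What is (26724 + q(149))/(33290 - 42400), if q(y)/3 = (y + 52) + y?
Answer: -13887/4555 ≈ -3.0487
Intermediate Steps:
q(y) = 156 + 6*y (q(y) = 3*((y + 52) + y) = 3*((52 + y) + y) = 3*(52 + 2*y) = 156 + 6*y)
(26724 + q(149))/(33290 - 42400) = (26724 + (156 + 6*149))/(33290 - 42400) = (26724 + (156 + 894))/(-9110) = (26724 + 1050)*(-1/9110) = 27774*(-1/9110) = -13887/4555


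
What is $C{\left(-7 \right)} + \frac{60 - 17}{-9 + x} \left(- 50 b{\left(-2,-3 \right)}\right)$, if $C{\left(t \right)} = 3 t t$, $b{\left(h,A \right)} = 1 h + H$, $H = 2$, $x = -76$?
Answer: $147$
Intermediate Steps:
$b{\left(h,A \right)} = 2 + h$ ($b{\left(h,A \right)} = 1 h + 2 = h + 2 = 2 + h$)
$C{\left(t \right)} = 3 t^{2}$
$C{\left(-7 \right)} + \frac{60 - 17}{-9 + x} \left(- 50 b{\left(-2,-3 \right)}\right) = 3 \left(-7\right)^{2} + \frac{60 - 17}{-9 - 76} \left(- 50 \left(2 - 2\right)\right) = 3 \cdot 49 + \frac{43}{-85} \left(\left(-50\right) 0\right) = 147 + 43 \left(- \frac{1}{85}\right) 0 = 147 - 0 = 147 + 0 = 147$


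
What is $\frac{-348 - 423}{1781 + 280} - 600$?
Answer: $- \frac{412457}{687} \approx -600.37$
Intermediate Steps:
$\frac{-348 - 423}{1781 + 280} - 600 = - \frac{771}{2061} - 600 = \left(-771\right) \frac{1}{2061} - 600 = - \frac{257}{687} - 600 = - \frac{412457}{687}$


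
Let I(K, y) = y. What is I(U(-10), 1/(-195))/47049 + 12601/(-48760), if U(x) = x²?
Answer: -23121723263/89470260360 ≈ -0.25843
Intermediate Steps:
I(U(-10), 1/(-195))/47049 + 12601/(-48760) = 1/(-195*47049) + 12601/(-48760) = -1/195*1/47049 + 12601*(-1/48760) = -1/9174555 - 12601/48760 = -23121723263/89470260360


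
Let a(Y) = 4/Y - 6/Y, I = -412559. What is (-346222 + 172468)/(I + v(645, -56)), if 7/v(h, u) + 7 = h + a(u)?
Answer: 443445030/1052909477 ≈ 0.42116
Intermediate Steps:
a(Y) = -2/Y
v(h, u) = 7/(-7 + h - 2/u) (v(h, u) = 7/(-7 + (h - 2/u)) = 7/(-7 + h - 2/u))
(-346222 + 172468)/(I + v(645, -56)) = (-346222 + 172468)/(-412559 - 7*(-56)/(2 - 1*(-56)*(-7 + 645))) = -173754/(-412559 - 7*(-56)/(2 - 1*(-56)*638)) = -173754/(-412559 - 7*(-56)/(2 + 35728)) = -173754/(-412559 - 7*(-56)/35730) = -173754/(-412559 - 7*(-56)*1/35730) = -173754/(-412559 + 196/17865) = -173754/(-7370366339/17865) = -173754*(-17865/7370366339) = 443445030/1052909477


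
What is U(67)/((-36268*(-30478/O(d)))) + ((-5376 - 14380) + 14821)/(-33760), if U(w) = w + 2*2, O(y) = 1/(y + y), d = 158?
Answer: 5386843192315/36851028555152 ≈ 0.14618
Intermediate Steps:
O(y) = 1/(2*y)
U(w) = 4 + w (U(w) = w + 4 = 4 + w)
U(67)/((-36268*(-30478/O(d)))) + ((-5376 - 14380) + 14821)/(-33760) = (4 + 67)/((-36268/(((½)/158)/(-30478)))) + ((-5376 - 14380) + 14821)/(-33760) = 71/((-36268/(((½)*(1/158))*(-1/30478)))) + (-19756 + 14821)*(-1/33760) = 71/((-36268/((1/316)*(-1/30478)))) - 4935*(-1/33760) = 71/((-36268/(-1/9631048))) + 987/6752 = 71/((-36268*(-9631048))) + 987/6752 = 71/349298848864 + 987/6752 = 5386843192315/36851028555152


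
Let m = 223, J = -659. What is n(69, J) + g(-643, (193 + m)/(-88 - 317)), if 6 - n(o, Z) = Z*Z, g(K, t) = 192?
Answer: -434083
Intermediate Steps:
n(o, Z) = 6 - Z² (n(o, Z) = 6 - Z*Z = 6 - Z²)
n(69, J) + g(-643, (193 + m)/(-88 - 317)) = (6 - 1*(-659)²) + 192 = (6 - 1*434281) + 192 = (6 - 434281) + 192 = -434275 + 192 = -434083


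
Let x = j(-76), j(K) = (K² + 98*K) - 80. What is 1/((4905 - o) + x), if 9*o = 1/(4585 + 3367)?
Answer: 71568/225653903 ≈ 0.00031716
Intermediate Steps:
o = 1/71568 (o = 1/(9*(4585 + 3367)) = (⅑)/7952 = (⅑)*(1/7952) = 1/71568 ≈ 1.3973e-5)
j(K) = -80 + K² + 98*K
x = -1752 (x = -80 + (-76)² + 98*(-76) = -80 + 5776 - 7448 = -1752)
1/((4905 - o) + x) = 1/((4905 - 1*1/71568) - 1752) = 1/((4905 - 1/71568) - 1752) = 1/(351041039/71568 - 1752) = 1/(225653903/71568) = 71568/225653903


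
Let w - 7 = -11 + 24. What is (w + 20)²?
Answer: 1600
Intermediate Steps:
w = 20 (w = 7 + (-11 + 24) = 7 + 13 = 20)
(w + 20)² = (20 + 20)² = 40² = 1600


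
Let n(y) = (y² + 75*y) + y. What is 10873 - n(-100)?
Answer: 8473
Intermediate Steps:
n(y) = y² + 76*y
10873 - n(-100) = 10873 - (-100)*(76 - 100) = 10873 - (-100)*(-24) = 10873 - 1*2400 = 10873 - 2400 = 8473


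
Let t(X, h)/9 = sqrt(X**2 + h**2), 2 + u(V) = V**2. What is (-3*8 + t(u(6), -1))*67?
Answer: -1608 + 603*sqrt(1157) ≈ 18903.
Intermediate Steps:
u(V) = -2 + V**2
t(X, h) = 9*sqrt(X**2 + h**2)
(-3*8 + t(u(6), -1))*67 = (-3*8 + 9*sqrt((-2 + 6**2)**2 + (-1)**2))*67 = (-24 + 9*sqrt((-2 + 36)**2 + 1))*67 = (-24 + 9*sqrt(34**2 + 1))*67 = (-24 + 9*sqrt(1156 + 1))*67 = (-24 + 9*sqrt(1157))*67 = -1608 + 603*sqrt(1157)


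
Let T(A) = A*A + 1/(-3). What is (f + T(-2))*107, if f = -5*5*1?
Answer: -6848/3 ≈ -2282.7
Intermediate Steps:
T(A) = -⅓ + A² (T(A) = A² - ⅓ = -⅓ + A²)
f = -25 (f = -25*1 = -25)
(f + T(-2))*107 = (-25 + (-⅓ + (-2)²))*107 = (-25 + (-⅓ + 4))*107 = (-25 + 11/3)*107 = -64/3*107 = -6848/3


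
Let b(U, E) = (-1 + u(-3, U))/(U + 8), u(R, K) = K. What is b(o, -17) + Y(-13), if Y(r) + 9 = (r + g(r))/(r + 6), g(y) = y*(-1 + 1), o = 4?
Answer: -193/28 ≈ -6.8929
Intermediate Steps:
g(y) = 0 (g(y) = y*0 = 0)
b(U, E) = (-1 + U)/(8 + U) (b(U, E) = (-1 + U)/(U + 8) = (-1 + U)/(8 + U))
Y(r) = -9 + r/(6 + r) (Y(r) = -9 + (r + 0)/(r + 6) = -9 + r/(6 + r))
b(o, -17) + Y(-13) = (-1 + 4)/(8 + 4) + 2*(-27 - 4*(-13))/(6 - 13) = 3/12 + 2*(-27 + 52)/(-7) = (1/12)*3 + 2*(-⅐)*25 = ¼ - 50/7 = -193/28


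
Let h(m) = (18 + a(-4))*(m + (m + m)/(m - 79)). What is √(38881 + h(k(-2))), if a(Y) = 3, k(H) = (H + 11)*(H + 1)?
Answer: √18729007/22 ≈ 196.71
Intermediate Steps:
k(H) = (1 + H)*(11 + H) (k(H) = (11 + H)*(1 + H) = (1 + H)*(11 + H))
h(m) = 21*m + 42*m/(-79 + m) (h(m) = (18 + 3)*(m + (m + m)/(m - 79)) = 21*(m + (2*m)/(-79 + m)) = 21*(m + 2*m/(-79 + m)) = 21*m + 42*m/(-79 + m))
√(38881 + h(k(-2))) = √(38881 + 21*(11 + (-2)² + 12*(-2))*(-77 + (11 + (-2)² + 12*(-2)))/(-79 + (11 + (-2)² + 12*(-2)))) = √(38881 + 21*(11 + 4 - 24)*(-77 + (11 + 4 - 24))/(-79 + (11 + 4 - 24))) = √(38881 + 21*(-9)*(-77 - 9)/(-79 - 9)) = √(38881 + 21*(-9)*(-86)/(-88)) = √(38881 + 21*(-9)*(-1/88)*(-86)) = √(38881 - 8127/44) = √(1702637/44) = √18729007/22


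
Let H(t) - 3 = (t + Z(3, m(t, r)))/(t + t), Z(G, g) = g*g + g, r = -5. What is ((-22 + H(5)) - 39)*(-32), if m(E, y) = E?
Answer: 1744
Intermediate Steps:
Z(G, g) = g + g**2 (Z(G, g) = g**2 + g = g + g**2)
H(t) = 3 + (t + t*(1 + t))/(2*t) (H(t) = 3 + (t + t*(1 + t))/(t + t) = 3 + (t + t*(1 + t))/((2*t)) = 3 + (t + t*(1 + t))*(1/(2*t)) = 3 + (t + t*(1 + t))/(2*t))
((-22 + H(5)) - 39)*(-32) = ((-22 + (4 + (1/2)*5)) - 39)*(-32) = ((-22 + (4 + 5/2)) - 39)*(-32) = ((-22 + 13/2) - 39)*(-32) = (-31/2 - 39)*(-32) = -109/2*(-32) = 1744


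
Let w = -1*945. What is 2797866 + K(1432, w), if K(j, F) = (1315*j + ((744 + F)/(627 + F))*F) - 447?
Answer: 496069579/106 ≈ 4.6799e+6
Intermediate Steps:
w = -945
K(j, F) = -447 + 1315*j + F*(744 + F)/(627 + F) (K(j, F) = (1315*j + ((744 + F)/(627 + F))*F) - 447 = (1315*j + F*(744 + F)/(627 + F)) - 447 = -447 + 1315*j + F*(744 + F)/(627 + F))
2797866 + K(1432, w) = 2797866 + (-280269 + (-945)² + 297*(-945) + 824505*1432 + 1315*(-945)*1432)/(627 - 945) = 2797866 + (-280269 + 893025 - 280665 + 1180691160 - 1779510600)/(-318) = 2797866 - 1/318*(-598487349) = 2797866 + 199495783/106 = 496069579/106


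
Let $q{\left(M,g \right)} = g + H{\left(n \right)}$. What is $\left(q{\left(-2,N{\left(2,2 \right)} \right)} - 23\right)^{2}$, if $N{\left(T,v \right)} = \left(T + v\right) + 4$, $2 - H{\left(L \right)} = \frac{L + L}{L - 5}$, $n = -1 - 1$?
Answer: $\frac{9025}{49} \approx 184.18$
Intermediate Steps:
$n = -2$
$H{\left(L \right)} = 2 - \frac{2 L}{-5 + L}$ ($H{\left(L \right)} = 2 - \frac{L + L}{L - 5} = 2 - \frac{2 L}{-5 + L}$)
$N{\left(T,v \right)} = 4 + T + v$
$q{\left(M,g \right)} = \frac{10}{7} + g$ ($q{\left(M,g \right)} = g - \frac{10}{-5 - 2} = g - \frac{10}{-7} = g - - \frac{10}{7} = g + \frac{10}{7} = \frac{10}{7} + g$)
$\left(q{\left(-2,N{\left(2,2 \right)} \right)} - 23\right)^{2} = \left(\left(\frac{10}{7} + \left(4 + 2 + 2\right)\right) - 23\right)^{2} = \left(\left(\frac{10}{7} + 8\right) - 23\right)^{2} = \left(\frac{66}{7} - 23\right)^{2} = \left(- \frac{95}{7}\right)^{2} = \frac{9025}{49}$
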